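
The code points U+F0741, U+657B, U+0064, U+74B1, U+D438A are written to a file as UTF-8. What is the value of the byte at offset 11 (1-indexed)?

1-indexed offset 11 is 0-indexed offset 10.
U+F0741 → 4-byte form F3 B0 9D 81 at offsets 0–3.
U+657B → 3-byte form E6 95 BB at offsets 4–6.
U+0064 → 1-byte form 64 at offsets 7–7.
U+74B1 → 3-byte form E7 92 B1 at offsets 8–10.
Offset 10 falls in char 4's range; it's byte 3 of E7 92 B1 = 0xB1.

0xB1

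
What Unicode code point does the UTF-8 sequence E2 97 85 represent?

U+25C5

Leading byte 0xE2 = 11100010 matches 1110xxxx → 3-byte sequence.
Byte 1: 0xE2 = 11100010, payload 0010 (4 bits).
Byte 2: 0x97 = 10010111 (10xxxxxx ✓), payload 010111.
Byte 3: 0x85 = 10000101 (10xxxxxx ✓), payload 000101.
Concatenate: 0010010111000101 = 0x25C5 (16 bits → U+25C5).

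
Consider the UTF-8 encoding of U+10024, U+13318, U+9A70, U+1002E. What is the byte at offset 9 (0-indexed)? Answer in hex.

0xA9

U+10024 → 4-byte form F0 90 80 A4 at offsets 0–3.
U+13318 → 4-byte form F0 93 8C 98 at offsets 4–7.
U+9A70 → 3-byte form E9 A9 B0 at offsets 8–10.
Offset 9 falls in char 3's range; it's byte 2 of E9 A9 B0 = 0xA9.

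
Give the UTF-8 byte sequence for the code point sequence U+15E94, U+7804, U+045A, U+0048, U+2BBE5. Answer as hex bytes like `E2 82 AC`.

F0 95 BA 94 E7 A0 84 D1 9A 48 F0 AB AF A5

U+15E94: 4-byte form → F0 95 BA 94.
U+7804: 3-byte form → E7 A0 84.
U+045A: 2-byte form → D1 9A.
U+0048: 1-byte form → 48.
U+2BBE5: 4-byte form → F0 AB AF A5.
Concatenated (14 bytes): F0 95 BA 94 E7 A0 84 D1 9A 48 F0 AB AF A5.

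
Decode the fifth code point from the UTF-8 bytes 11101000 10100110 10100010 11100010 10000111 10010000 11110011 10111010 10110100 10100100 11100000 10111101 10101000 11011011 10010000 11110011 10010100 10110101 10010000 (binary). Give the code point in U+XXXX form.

Offset 0: leading byte 0xE8 = 11101000 → 3-byte char #1 = E8 A6 A2.
Offset 3: leading byte 0xE2 = 11100010 → 3-byte char #2 = E2 87 90.
Offset 6: leading byte 0xF3 = 11110011 → 4-byte char #3 = F3 BA B4 A4.
Offset 10: leading byte 0xE0 = 11100000 → 3-byte char #4 = E0 BD A8.
Offset 13: leading byte 0xDB = 11011011 → 2-byte char #5 = DB 90.
Leading byte 0xDB = 11011011 matches 110xxxxx → 2-byte sequence.
Byte 1: 0xDB = 11011011, payload 11011 (5 bits).
Byte 2: 0x90 = 10010000 (10xxxxxx ✓), payload 010000.
Concatenate: 11011010000 = 0x6D0 (11 bits → U+06D0).

U+06D0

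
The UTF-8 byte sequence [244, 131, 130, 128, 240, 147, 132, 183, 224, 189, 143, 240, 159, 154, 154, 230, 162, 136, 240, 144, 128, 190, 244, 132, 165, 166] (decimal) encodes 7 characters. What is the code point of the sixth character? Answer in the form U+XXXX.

Offset 0: leading byte 0xF4 = 11110100 → 4-byte char #1 = F4 83 82 80.
Offset 4: leading byte 0xF0 = 11110000 → 4-byte char #2 = F0 93 84 B7.
Offset 8: leading byte 0xE0 = 11100000 → 3-byte char #3 = E0 BD 8F.
Offset 11: leading byte 0xF0 = 11110000 → 4-byte char #4 = F0 9F 9A 9A.
Offset 15: leading byte 0xE6 = 11100110 → 3-byte char #5 = E6 A2 88.
Offset 18: leading byte 0xF0 = 11110000 → 4-byte char #6 = F0 90 80 BE.
Leading byte 0xF0 = 11110000 matches 11110xxx → 4-byte sequence.
Byte 1: 0xF0 = 11110000, payload 000 (3 bits).
Byte 2: 0x90 = 10010000 (10xxxxxx ✓), payload 010000.
Byte 3: 0x80 = 10000000 (10xxxxxx ✓), payload 000000.
Byte 4: 0xBE = 10111110 (10xxxxxx ✓), payload 111110.
Concatenate: 000010000000000111110 = 0x1003E (21 bits → U+1003E).

U+1003E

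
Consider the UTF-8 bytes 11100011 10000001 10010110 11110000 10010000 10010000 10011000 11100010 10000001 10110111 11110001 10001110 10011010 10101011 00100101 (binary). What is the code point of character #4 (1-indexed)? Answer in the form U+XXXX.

Offset 0: leading byte 0xE3 = 11100011 → 3-byte char #1 = E3 81 96.
Offset 3: leading byte 0xF0 = 11110000 → 4-byte char #2 = F0 90 90 98.
Offset 7: leading byte 0xE2 = 11100010 → 3-byte char #3 = E2 81 B7.
Offset 10: leading byte 0xF1 = 11110001 → 4-byte char #4 = F1 8E 9A AB.
Leading byte 0xF1 = 11110001 matches 11110xxx → 4-byte sequence.
Byte 1: 0xF1 = 11110001, payload 001 (3 bits).
Byte 2: 0x8E = 10001110 (10xxxxxx ✓), payload 001110.
Byte 3: 0x9A = 10011010 (10xxxxxx ✓), payload 011010.
Byte 4: 0xAB = 10101011 (10xxxxxx ✓), payload 101011.
Concatenate: 001001110011010101011 = 0x4E6AB (21 bits → U+4E6AB).

U+4E6AB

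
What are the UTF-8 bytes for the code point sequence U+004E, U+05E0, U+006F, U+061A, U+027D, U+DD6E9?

4E D7 A0 6F D8 9A C9 BD F3 9D 9B A9

U+004E: 1-byte form → 4E.
U+05E0: 2-byte form → D7 A0.
U+006F: 1-byte form → 6F.
U+061A: 2-byte form → D8 9A.
U+027D: 2-byte form → C9 BD.
U+DD6E9: 4-byte form → F3 9D 9B A9.
Concatenated (12 bytes): 4E D7 A0 6F D8 9A C9 BD F3 9D 9B A9.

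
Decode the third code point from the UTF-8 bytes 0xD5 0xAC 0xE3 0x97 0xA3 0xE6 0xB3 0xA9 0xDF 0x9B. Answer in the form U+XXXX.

Offset 0: leading byte 0xD5 = 11010101 → 2-byte char #1 = D5 AC.
Offset 2: leading byte 0xE3 = 11100011 → 3-byte char #2 = E3 97 A3.
Offset 5: leading byte 0xE6 = 11100110 → 3-byte char #3 = E6 B3 A9.
Leading byte 0xE6 = 11100110 matches 1110xxxx → 3-byte sequence.
Byte 1: 0xE6 = 11100110, payload 0110 (4 bits).
Byte 2: 0xB3 = 10110011 (10xxxxxx ✓), payload 110011.
Byte 3: 0xA9 = 10101001 (10xxxxxx ✓), payload 101001.
Concatenate: 0110110011101001 = 0x6CE9 (16 bits → U+6CE9).

U+6CE9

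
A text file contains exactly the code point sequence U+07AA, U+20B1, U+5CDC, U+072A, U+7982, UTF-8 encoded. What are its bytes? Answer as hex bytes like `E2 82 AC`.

U+07AA: 2-byte form → DE AA.
U+20B1: 3-byte form → E2 82 B1.
U+5CDC: 3-byte form → E5 B3 9C.
U+072A: 2-byte form → DC AA.
U+7982: 3-byte form → E7 A6 82.
Concatenated (13 bytes): DE AA E2 82 B1 E5 B3 9C DC AA E7 A6 82.

DE AA E2 82 B1 E5 B3 9C DC AA E7 A6 82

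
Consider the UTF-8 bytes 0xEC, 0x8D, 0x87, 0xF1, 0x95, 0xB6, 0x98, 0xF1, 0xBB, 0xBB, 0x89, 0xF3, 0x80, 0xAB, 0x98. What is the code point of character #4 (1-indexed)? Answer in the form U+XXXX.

Offset 0: leading byte 0xEC = 11101100 → 3-byte char #1 = EC 8D 87.
Offset 3: leading byte 0xF1 = 11110001 → 4-byte char #2 = F1 95 B6 98.
Offset 7: leading byte 0xF1 = 11110001 → 4-byte char #3 = F1 BB BB 89.
Offset 11: leading byte 0xF3 = 11110011 → 4-byte char #4 = F3 80 AB 98.
Leading byte 0xF3 = 11110011 matches 11110xxx → 4-byte sequence.
Byte 1: 0xF3 = 11110011, payload 011 (3 bits).
Byte 2: 0x80 = 10000000 (10xxxxxx ✓), payload 000000.
Byte 3: 0xAB = 10101011 (10xxxxxx ✓), payload 101011.
Byte 4: 0x98 = 10011000 (10xxxxxx ✓), payload 011000.
Concatenate: 011000000101011011000 = 0xC0AD8 (21 bits → U+C0AD8).

U+C0AD8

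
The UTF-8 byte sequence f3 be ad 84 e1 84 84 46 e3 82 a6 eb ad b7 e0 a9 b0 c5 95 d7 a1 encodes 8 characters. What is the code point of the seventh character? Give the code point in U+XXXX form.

Offset 0: leading byte 0xF3 = 11110011 → 4-byte char #1 = F3 BE AD 84.
Offset 4: leading byte 0xE1 = 11100001 → 3-byte char #2 = E1 84 84.
Offset 7: leading byte 0x46 = 01000110 → 1-byte char #3 = 46.
Offset 8: leading byte 0xE3 = 11100011 → 3-byte char #4 = E3 82 A6.
Offset 11: leading byte 0xEB = 11101011 → 3-byte char #5 = EB AD B7.
Offset 14: leading byte 0xE0 = 11100000 → 3-byte char #6 = E0 A9 B0.
Offset 17: leading byte 0xC5 = 11000101 → 2-byte char #7 = C5 95.
Leading byte 0xC5 = 11000101 matches 110xxxxx → 2-byte sequence.
Byte 1: 0xC5 = 11000101, payload 00101 (5 bits).
Byte 2: 0x95 = 10010101 (10xxxxxx ✓), payload 010101.
Concatenate: 00101010101 = 0x155 (11 bits → U+0155).

U+0155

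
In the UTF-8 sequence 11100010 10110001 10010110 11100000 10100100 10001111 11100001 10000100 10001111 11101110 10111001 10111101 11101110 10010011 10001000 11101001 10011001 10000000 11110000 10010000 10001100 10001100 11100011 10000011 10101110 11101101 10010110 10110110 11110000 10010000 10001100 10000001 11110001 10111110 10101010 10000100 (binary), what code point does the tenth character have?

Offset 0: leading byte 0xE2 = 11100010 → 3-byte char #1 = E2 B1 96.
Offset 3: leading byte 0xE0 = 11100000 → 3-byte char #2 = E0 A4 8F.
Offset 6: leading byte 0xE1 = 11100001 → 3-byte char #3 = E1 84 8F.
Offset 9: leading byte 0xEE = 11101110 → 3-byte char #4 = EE B9 BD.
Offset 12: leading byte 0xEE = 11101110 → 3-byte char #5 = EE 93 88.
Offset 15: leading byte 0xE9 = 11101001 → 3-byte char #6 = E9 99 80.
Offset 18: leading byte 0xF0 = 11110000 → 4-byte char #7 = F0 90 8C 8C.
Offset 22: leading byte 0xE3 = 11100011 → 3-byte char #8 = E3 83 AE.
Offset 25: leading byte 0xED = 11101101 → 3-byte char #9 = ED 96 B6.
Offset 28: leading byte 0xF0 = 11110000 → 4-byte char #10 = F0 90 8C 81.
Leading byte 0xF0 = 11110000 matches 11110xxx → 4-byte sequence.
Byte 1: 0xF0 = 11110000, payload 000 (3 bits).
Byte 2: 0x90 = 10010000 (10xxxxxx ✓), payload 010000.
Byte 3: 0x8C = 10001100 (10xxxxxx ✓), payload 001100.
Byte 4: 0x81 = 10000001 (10xxxxxx ✓), payload 000001.
Concatenate: 000010000001100000001 = 0x10301 (21 bits → U+10301).

U+10301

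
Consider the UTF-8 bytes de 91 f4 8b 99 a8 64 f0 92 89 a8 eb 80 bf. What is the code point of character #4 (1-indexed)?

U+12268

Offset 0: leading byte 0xDE = 11011110 → 2-byte char #1 = DE 91.
Offset 2: leading byte 0xF4 = 11110100 → 4-byte char #2 = F4 8B 99 A8.
Offset 6: leading byte 0x64 = 01100100 → 1-byte char #3 = 64.
Offset 7: leading byte 0xF0 = 11110000 → 4-byte char #4 = F0 92 89 A8.
Leading byte 0xF0 = 11110000 matches 11110xxx → 4-byte sequence.
Byte 1: 0xF0 = 11110000, payload 000 (3 bits).
Byte 2: 0x92 = 10010010 (10xxxxxx ✓), payload 010010.
Byte 3: 0x89 = 10001001 (10xxxxxx ✓), payload 001001.
Byte 4: 0xA8 = 10101000 (10xxxxxx ✓), payload 101000.
Concatenate: 000010010001001101000 = 0x12268 (21 bits → U+12268).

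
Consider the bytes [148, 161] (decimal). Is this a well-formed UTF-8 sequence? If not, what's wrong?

Byte 0x94 = 10010100 has the form 10xxxxxx — a continuation byte — but there is no preceding leading byte.

invalid (continuation byte with no leading byte)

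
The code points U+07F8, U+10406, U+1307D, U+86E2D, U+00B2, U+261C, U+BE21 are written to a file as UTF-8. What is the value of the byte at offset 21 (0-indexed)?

U+07F8 → 2-byte form DF B8 at offsets 0–1.
U+10406 → 4-byte form F0 90 90 86 at offsets 2–5.
U+1307D → 4-byte form F0 93 81 BD at offsets 6–9.
U+86E2D → 4-byte form F2 86 B8 AD at offsets 10–13.
U+00B2 → 2-byte form C2 B2 at offsets 14–15.
U+261C → 3-byte form E2 98 9C at offsets 16–18.
U+BE21 → 3-byte form EB B8 A1 at offsets 19–21.
Offset 21 falls in char 7's range; it's byte 3 of EB B8 A1 = 0xA1.

0xA1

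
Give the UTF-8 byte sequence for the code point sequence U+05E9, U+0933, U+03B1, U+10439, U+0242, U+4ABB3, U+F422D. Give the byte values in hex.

D7 A9 E0 A4 B3 CE B1 F0 90 90 B9 C9 82 F1 8A AE B3 F3 B4 88 AD

U+05E9: 2-byte form → D7 A9.
U+0933: 3-byte form → E0 A4 B3.
U+03B1: 2-byte form → CE B1.
U+10439: 4-byte form → F0 90 90 B9.
U+0242: 2-byte form → C9 82.
U+4ABB3: 4-byte form → F1 8A AE B3.
U+F422D: 4-byte form → F3 B4 88 AD.
Concatenated (21 bytes): D7 A9 E0 A4 B3 CE B1 F0 90 90 B9 C9 82 F1 8A AE B3 F3 B4 88 AD.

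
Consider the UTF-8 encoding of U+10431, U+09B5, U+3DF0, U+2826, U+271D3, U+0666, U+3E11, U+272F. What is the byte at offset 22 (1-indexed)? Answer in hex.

0x91

1-indexed offset 22 is 0-indexed offset 21.
U+10431 → 4-byte form F0 90 90 B1 at offsets 0–3.
U+09B5 → 3-byte form E0 A6 B5 at offsets 4–6.
U+3DF0 → 3-byte form E3 B7 B0 at offsets 7–9.
U+2826 → 3-byte form E2 A0 A6 at offsets 10–12.
U+271D3 → 4-byte form F0 A7 87 93 at offsets 13–16.
U+0666 → 2-byte form D9 A6 at offsets 17–18.
U+3E11 → 3-byte form E3 B8 91 at offsets 19–21.
Offset 21 falls in char 7's range; it's byte 3 of E3 B8 91 = 0x91.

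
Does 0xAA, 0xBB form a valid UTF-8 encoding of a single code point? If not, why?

invalid (continuation byte with no leading byte)

Byte 0xAA = 10101010 has the form 10xxxxxx — a continuation byte — but there is no preceding leading byte.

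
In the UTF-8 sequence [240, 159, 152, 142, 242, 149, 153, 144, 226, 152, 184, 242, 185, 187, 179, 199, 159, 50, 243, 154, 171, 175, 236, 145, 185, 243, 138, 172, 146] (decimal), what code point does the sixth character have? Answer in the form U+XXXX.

Offset 0: leading byte 0xF0 = 11110000 → 4-byte char #1 = F0 9F 98 8E.
Offset 4: leading byte 0xF2 = 11110010 → 4-byte char #2 = F2 95 99 90.
Offset 8: leading byte 0xE2 = 11100010 → 3-byte char #3 = E2 98 B8.
Offset 11: leading byte 0xF2 = 11110010 → 4-byte char #4 = F2 B9 BB B3.
Offset 15: leading byte 0xC7 = 11000111 → 2-byte char #5 = C7 9F.
Offset 17: leading byte 0x32 = 00110010 → 1-byte char #6 = 32.
Leading byte 0x32 = 00110010 matches 0xxxxxxx → 1-byte sequence.
Byte 1: 0x32 = 00110010, payload 0110010 (7 bits).
Concatenate: 0110010 = 0x32 (7 bits → U+0032).

U+0032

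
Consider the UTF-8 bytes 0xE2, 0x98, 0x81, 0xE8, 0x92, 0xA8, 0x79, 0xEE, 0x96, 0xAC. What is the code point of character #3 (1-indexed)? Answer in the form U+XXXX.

Offset 0: leading byte 0xE2 = 11100010 → 3-byte char #1 = E2 98 81.
Offset 3: leading byte 0xE8 = 11101000 → 3-byte char #2 = E8 92 A8.
Offset 6: leading byte 0x79 = 01111001 → 1-byte char #3 = 79.
Leading byte 0x79 = 01111001 matches 0xxxxxxx → 1-byte sequence.
Byte 1: 0x79 = 01111001, payload 1111001 (7 bits).
Concatenate: 1111001 = 0x79 (7 bits → U+0079).

U+0079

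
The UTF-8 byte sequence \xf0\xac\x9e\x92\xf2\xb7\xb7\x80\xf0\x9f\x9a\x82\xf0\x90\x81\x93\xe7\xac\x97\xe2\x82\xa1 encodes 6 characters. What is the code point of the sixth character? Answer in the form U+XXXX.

U+20A1

Offset 0: leading byte 0xF0 = 11110000 → 4-byte char #1 = F0 AC 9E 92.
Offset 4: leading byte 0xF2 = 11110010 → 4-byte char #2 = F2 B7 B7 80.
Offset 8: leading byte 0xF0 = 11110000 → 4-byte char #3 = F0 9F 9A 82.
Offset 12: leading byte 0xF0 = 11110000 → 4-byte char #4 = F0 90 81 93.
Offset 16: leading byte 0xE7 = 11100111 → 3-byte char #5 = E7 AC 97.
Offset 19: leading byte 0xE2 = 11100010 → 3-byte char #6 = E2 82 A1.
Leading byte 0xE2 = 11100010 matches 1110xxxx → 3-byte sequence.
Byte 1: 0xE2 = 11100010, payload 0010 (4 bits).
Byte 2: 0x82 = 10000010 (10xxxxxx ✓), payload 000010.
Byte 3: 0xA1 = 10100001 (10xxxxxx ✓), payload 100001.
Concatenate: 0010000010100001 = 0x20A1 (16 bits → U+20A1).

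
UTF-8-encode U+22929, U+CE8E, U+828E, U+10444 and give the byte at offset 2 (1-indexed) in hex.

0xA2

1-indexed offset 2 is 0-indexed offset 1.
U+22929 → 4-byte form F0 A2 A4 A9 at offsets 0–3.
Offset 1 falls in char 1's range; it's byte 2 of F0 A2 A4 A9 = 0xA2.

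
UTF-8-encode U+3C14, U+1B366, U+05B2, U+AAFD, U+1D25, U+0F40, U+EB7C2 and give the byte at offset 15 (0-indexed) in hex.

0xE0

U+3C14 → 3-byte form E3 B0 94 at offsets 0–2.
U+1B366 → 4-byte form F0 9B 8D A6 at offsets 3–6.
U+05B2 → 2-byte form D6 B2 at offsets 7–8.
U+AAFD → 3-byte form EA AB BD at offsets 9–11.
U+1D25 → 3-byte form E1 B4 A5 at offsets 12–14.
U+0F40 → 3-byte form E0 BD 80 at offsets 15–17.
Offset 15 falls in char 6's range; it's byte 1 of E0 BD 80 = 0xE0.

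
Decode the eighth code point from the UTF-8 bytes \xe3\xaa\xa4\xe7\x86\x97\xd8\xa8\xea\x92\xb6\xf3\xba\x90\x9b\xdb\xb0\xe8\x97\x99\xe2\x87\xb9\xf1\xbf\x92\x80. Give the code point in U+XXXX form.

Offset 0: leading byte 0xE3 = 11100011 → 3-byte char #1 = E3 AA A4.
Offset 3: leading byte 0xE7 = 11100111 → 3-byte char #2 = E7 86 97.
Offset 6: leading byte 0xD8 = 11011000 → 2-byte char #3 = D8 A8.
Offset 8: leading byte 0xEA = 11101010 → 3-byte char #4 = EA 92 B6.
Offset 11: leading byte 0xF3 = 11110011 → 4-byte char #5 = F3 BA 90 9B.
Offset 15: leading byte 0xDB = 11011011 → 2-byte char #6 = DB B0.
Offset 17: leading byte 0xE8 = 11101000 → 3-byte char #7 = E8 97 99.
Offset 20: leading byte 0xE2 = 11100010 → 3-byte char #8 = E2 87 B9.
Leading byte 0xE2 = 11100010 matches 1110xxxx → 3-byte sequence.
Byte 1: 0xE2 = 11100010, payload 0010 (4 bits).
Byte 2: 0x87 = 10000111 (10xxxxxx ✓), payload 000111.
Byte 3: 0xB9 = 10111001 (10xxxxxx ✓), payload 111001.
Concatenate: 0010000111111001 = 0x21F9 (16 bits → U+21F9).

U+21F9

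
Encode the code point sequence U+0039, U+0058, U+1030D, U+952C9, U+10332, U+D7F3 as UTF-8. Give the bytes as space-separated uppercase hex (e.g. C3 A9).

39 58 F0 90 8C 8D F2 95 8B 89 F0 90 8C B2 ED 9F B3

U+0039: 1-byte form → 39.
U+0058: 1-byte form → 58.
U+1030D: 4-byte form → F0 90 8C 8D.
U+952C9: 4-byte form → F2 95 8B 89.
U+10332: 4-byte form → F0 90 8C B2.
U+D7F3: 3-byte form → ED 9F B3.
Concatenated (17 bytes): 39 58 F0 90 8C 8D F2 95 8B 89 F0 90 8C B2 ED 9F B3.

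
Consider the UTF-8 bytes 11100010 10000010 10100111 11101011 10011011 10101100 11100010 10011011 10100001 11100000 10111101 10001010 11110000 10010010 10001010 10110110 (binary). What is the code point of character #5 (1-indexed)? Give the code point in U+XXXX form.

Offset 0: leading byte 0xE2 = 11100010 → 3-byte char #1 = E2 82 A7.
Offset 3: leading byte 0xEB = 11101011 → 3-byte char #2 = EB 9B AC.
Offset 6: leading byte 0xE2 = 11100010 → 3-byte char #3 = E2 9B A1.
Offset 9: leading byte 0xE0 = 11100000 → 3-byte char #4 = E0 BD 8A.
Offset 12: leading byte 0xF0 = 11110000 → 4-byte char #5 = F0 92 8A B6.
Leading byte 0xF0 = 11110000 matches 11110xxx → 4-byte sequence.
Byte 1: 0xF0 = 11110000, payload 000 (3 bits).
Byte 2: 0x92 = 10010010 (10xxxxxx ✓), payload 010010.
Byte 3: 0x8A = 10001010 (10xxxxxx ✓), payload 001010.
Byte 4: 0xB6 = 10110110 (10xxxxxx ✓), payload 110110.
Concatenate: 000010010001010110110 = 0x122B6 (21 bits → U+122B6).

U+122B6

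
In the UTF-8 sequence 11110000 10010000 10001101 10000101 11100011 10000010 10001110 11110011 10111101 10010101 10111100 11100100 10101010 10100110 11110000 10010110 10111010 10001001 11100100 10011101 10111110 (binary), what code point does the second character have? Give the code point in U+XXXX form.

U+308E

Offset 0: leading byte 0xF0 = 11110000 → 4-byte char #1 = F0 90 8D 85.
Offset 4: leading byte 0xE3 = 11100011 → 3-byte char #2 = E3 82 8E.
Leading byte 0xE3 = 11100011 matches 1110xxxx → 3-byte sequence.
Byte 1: 0xE3 = 11100011, payload 0011 (4 bits).
Byte 2: 0x82 = 10000010 (10xxxxxx ✓), payload 000010.
Byte 3: 0x8E = 10001110 (10xxxxxx ✓), payload 001110.
Concatenate: 0011000010001110 = 0x308E (16 bits → U+308E).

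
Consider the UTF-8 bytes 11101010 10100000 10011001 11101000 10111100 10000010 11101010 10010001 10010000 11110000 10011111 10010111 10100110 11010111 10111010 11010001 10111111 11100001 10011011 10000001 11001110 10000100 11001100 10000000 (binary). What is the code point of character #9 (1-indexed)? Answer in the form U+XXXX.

Offset 0: leading byte 0xEA = 11101010 → 3-byte char #1 = EA A0 99.
Offset 3: leading byte 0xE8 = 11101000 → 3-byte char #2 = E8 BC 82.
Offset 6: leading byte 0xEA = 11101010 → 3-byte char #3 = EA 91 90.
Offset 9: leading byte 0xF0 = 11110000 → 4-byte char #4 = F0 9F 97 A6.
Offset 13: leading byte 0xD7 = 11010111 → 2-byte char #5 = D7 BA.
Offset 15: leading byte 0xD1 = 11010001 → 2-byte char #6 = D1 BF.
Offset 17: leading byte 0xE1 = 11100001 → 3-byte char #7 = E1 9B 81.
Offset 20: leading byte 0xCE = 11001110 → 2-byte char #8 = CE 84.
Offset 22: leading byte 0xCC = 11001100 → 2-byte char #9 = CC 80.
Leading byte 0xCC = 11001100 matches 110xxxxx → 2-byte sequence.
Byte 1: 0xCC = 11001100, payload 01100 (5 bits).
Byte 2: 0x80 = 10000000 (10xxxxxx ✓), payload 000000.
Concatenate: 01100000000 = 0x300 (11 bits → U+0300).

U+0300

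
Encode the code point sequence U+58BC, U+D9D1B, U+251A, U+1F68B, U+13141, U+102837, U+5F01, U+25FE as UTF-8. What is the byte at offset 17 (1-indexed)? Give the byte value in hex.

1-indexed offset 17 is 0-indexed offset 16.
U+58BC → 3-byte form E5 A2 BC at offsets 0–2.
U+D9D1B → 4-byte form F3 99 B4 9B at offsets 3–6.
U+251A → 3-byte form E2 94 9A at offsets 7–9.
U+1F68B → 4-byte form F0 9F 9A 8B at offsets 10–13.
U+13141 → 4-byte form F0 93 85 81 at offsets 14–17.
Offset 16 falls in char 5's range; it's byte 3 of F0 93 85 81 = 0x85.

0x85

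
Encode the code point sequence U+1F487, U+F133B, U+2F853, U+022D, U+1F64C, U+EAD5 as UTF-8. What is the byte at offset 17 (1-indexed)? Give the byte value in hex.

1-indexed offset 17 is 0-indexed offset 16.
U+1F487 → 4-byte form F0 9F 92 87 at offsets 0–3.
U+F133B → 4-byte form F3 B1 8C BB at offsets 4–7.
U+2F853 → 4-byte form F0 AF A1 93 at offsets 8–11.
U+022D → 2-byte form C8 AD at offsets 12–13.
U+1F64C → 4-byte form F0 9F 99 8C at offsets 14–17.
Offset 16 falls in char 5's range; it's byte 3 of F0 9F 99 8C = 0x99.

0x99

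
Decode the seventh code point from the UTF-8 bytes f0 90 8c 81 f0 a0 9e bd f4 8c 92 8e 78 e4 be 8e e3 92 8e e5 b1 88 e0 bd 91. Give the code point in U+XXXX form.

U+5C48

Offset 0: leading byte 0xF0 = 11110000 → 4-byte char #1 = F0 90 8C 81.
Offset 4: leading byte 0xF0 = 11110000 → 4-byte char #2 = F0 A0 9E BD.
Offset 8: leading byte 0xF4 = 11110100 → 4-byte char #3 = F4 8C 92 8E.
Offset 12: leading byte 0x78 = 01111000 → 1-byte char #4 = 78.
Offset 13: leading byte 0xE4 = 11100100 → 3-byte char #5 = E4 BE 8E.
Offset 16: leading byte 0xE3 = 11100011 → 3-byte char #6 = E3 92 8E.
Offset 19: leading byte 0xE5 = 11100101 → 3-byte char #7 = E5 B1 88.
Leading byte 0xE5 = 11100101 matches 1110xxxx → 3-byte sequence.
Byte 1: 0xE5 = 11100101, payload 0101 (4 bits).
Byte 2: 0xB1 = 10110001 (10xxxxxx ✓), payload 110001.
Byte 3: 0x88 = 10001000 (10xxxxxx ✓), payload 001000.
Concatenate: 0101110001001000 = 0x5C48 (16 bits → U+5C48).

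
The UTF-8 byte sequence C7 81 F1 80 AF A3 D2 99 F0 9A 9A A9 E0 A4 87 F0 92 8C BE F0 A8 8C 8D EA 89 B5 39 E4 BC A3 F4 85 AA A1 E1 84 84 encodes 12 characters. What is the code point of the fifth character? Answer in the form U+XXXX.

U+0907

Offset 0: leading byte 0xC7 = 11000111 → 2-byte char #1 = C7 81.
Offset 2: leading byte 0xF1 = 11110001 → 4-byte char #2 = F1 80 AF A3.
Offset 6: leading byte 0xD2 = 11010010 → 2-byte char #3 = D2 99.
Offset 8: leading byte 0xF0 = 11110000 → 4-byte char #4 = F0 9A 9A A9.
Offset 12: leading byte 0xE0 = 11100000 → 3-byte char #5 = E0 A4 87.
Leading byte 0xE0 = 11100000 matches 1110xxxx → 3-byte sequence.
Byte 1: 0xE0 = 11100000, payload 0000 (4 bits).
Byte 2: 0xA4 = 10100100 (10xxxxxx ✓), payload 100100.
Byte 3: 0x87 = 10000111 (10xxxxxx ✓), payload 000111.
Concatenate: 0000100100000111 = 0x907 (16 bits → U+0907).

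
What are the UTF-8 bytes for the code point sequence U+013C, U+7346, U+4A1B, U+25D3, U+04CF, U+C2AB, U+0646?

C4 BC E7 8D 86 E4 A8 9B E2 97 93 D3 8F EC 8A AB D9 86

U+013C: 2-byte form → C4 BC.
U+7346: 3-byte form → E7 8D 86.
U+4A1B: 3-byte form → E4 A8 9B.
U+25D3: 3-byte form → E2 97 93.
U+04CF: 2-byte form → D3 8F.
U+C2AB: 3-byte form → EC 8A AB.
U+0646: 2-byte form → D9 86.
Concatenated (18 bytes): C4 BC E7 8D 86 E4 A8 9B E2 97 93 D3 8F EC 8A AB D9 86.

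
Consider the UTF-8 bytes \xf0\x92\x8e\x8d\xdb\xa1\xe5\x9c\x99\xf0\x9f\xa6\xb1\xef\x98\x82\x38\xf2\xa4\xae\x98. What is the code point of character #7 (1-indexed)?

Offset 0: leading byte 0xF0 = 11110000 → 4-byte char #1 = F0 92 8E 8D.
Offset 4: leading byte 0xDB = 11011011 → 2-byte char #2 = DB A1.
Offset 6: leading byte 0xE5 = 11100101 → 3-byte char #3 = E5 9C 99.
Offset 9: leading byte 0xF0 = 11110000 → 4-byte char #4 = F0 9F A6 B1.
Offset 13: leading byte 0xEF = 11101111 → 3-byte char #5 = EF 98 82.
Offset 16: leading byte 0x38 = 00111000 → 1-byte char #6 = 38.
Offset 17: leading byte 0xF2 = 11110010 → 4-byte char #7 = F2 A4 AE 98.
Leading byte 0xF2 = 11110010 matches 11110xxx → 4-byte sequence.
Byte 1: 0xF2 = 11110010, payload 010 (3 bits).
Byte 2: 0xA4 = 10100100 (10xxxxxx ✓), payload 100100.
Byte 3: 0xAE = 10101110 (10xxxxxx ✓), payload 101110.
Byte 4: 0x98 = 10011000 (10xxxxxx ✓), payload 011000.
Concatenate: 010100100101110011000 = 0xA4B98 (21 bits → U+A4B98).

U+A4B98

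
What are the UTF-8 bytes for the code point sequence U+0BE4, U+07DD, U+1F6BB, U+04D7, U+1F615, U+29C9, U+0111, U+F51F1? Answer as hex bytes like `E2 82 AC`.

U+0BE4: 3-byte form → E0 AF A4.
U+07DD: 2-byte form → DF 9D.
U+1F6BB: 4-byte form → F0 9F 9A BB.
U+04D7: 2-byte form → D3 97.
U+1F615: 4-byte form → F0 9F 98 95.
U+29C9: 3-byte form → E2 A7 89.
U+0111: 2-byte form → C4 91.
U+F51F1: 4-byte form → F3 B5 87 B1.
Concatenated (24 bytes): E0 AF A4 DF 9D F0 9F 9A BB D3 97 F0 9F 98 95 E2 A7 89 C4 91 F3 B5 87 B1.

E0 AF A4 DF 9D F0 9F 9A BB D3 97 F0 9F 98 95 E2 A7 89 C4 91 F3 B5 87 B1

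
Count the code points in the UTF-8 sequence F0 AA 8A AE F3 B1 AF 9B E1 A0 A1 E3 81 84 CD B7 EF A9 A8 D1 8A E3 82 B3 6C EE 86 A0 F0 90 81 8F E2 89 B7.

12

Byte at offset 0: 0xF0 = 11110000 → 4-byte char (#1). Advance 4.
Byte at offset 4: 0xF3 = 11110011 → 4-byte char (#2). Advance 4.
Byte at offset 8: 0xE1 = 11100001 → 3-byte char (#3). Advance 3.
Byte at offset 11: 0xE3 = 11100011 → 3-byte char (#4). Advance 3.
Byte at offset 14: 0xCD = 11001101 → 2-byte char (#5). Advance 2.
Byte at offset 16: 0xEF = 11101111 → 3-byte char (#6). Advance 3.
Byte at offset 19: 0xD1 = 11010001 → 2-byte char (#7). Advance 2.
Byte at offset 21: 0xE3 = 11100011 → 3-byte char (#8). Advance 3.
Byte at offset 24: 0x6C = 01101100 → 1-byte char (#9). Advance 1.
Byte at offset 25: 0xEE = 11101110 → 3-byte char (#10). Advance 3.
Byte at offset 28: 0xF0 = 11110000 → 4-byte char (#11). Advance 4.
Byte at offset 32: 0xE2 = 11100010 → 3-byte char (#12). Advance 3.
Reached end at offset 35 after 12 code points.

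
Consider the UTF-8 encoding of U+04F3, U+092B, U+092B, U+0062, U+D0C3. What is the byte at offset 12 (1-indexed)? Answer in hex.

0x83

1-indexed offset 12 is 0-indexed offset 11.
U+04F3 → 2-byte form D3 B3 at offsets 0–1.
U+092B → 3-byte form E0 A4 AB at offsets 2–4.
U+092B → 3-byte form E0 A4 AB at offsets 5–7.
U+0062 → 1-byte form 62 at offsets 8–8.
U+D0C3 → 3-byte form ED 83 83 at offsets 9–11.
Offset 11 falls in char 5's range; it's byte 3 of ED 83 83 = 0x83.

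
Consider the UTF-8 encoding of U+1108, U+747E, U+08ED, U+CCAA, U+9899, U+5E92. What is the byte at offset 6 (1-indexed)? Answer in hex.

1-indexed offset 6 is 0-indexed offset 5.
U+1108 → 3-byte form E1 84 88 at offsets 0–2.
U+747E → 3-byte form E7 91 BE at offsets 3–5.
Offset 5 falls in char 2's range; it's byte 3 of E7 91 BE = 0xBE.

0xBE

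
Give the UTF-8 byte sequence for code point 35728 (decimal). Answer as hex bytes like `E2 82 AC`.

E8 AE 90

U+8B90 = 0x8B90 = 35728 decimal. In range U+0800–U+FFFF → 3-byte form: 1110xxxx 10xxxxxx 10xxxxxx.
Binary (16 bits): 1000101110010000.
Split 4+6+6: 1000 | 101110 | 010000.
Byte 1: 11101000 = 0xE8.
Byte 2: 10101110 = 0xAE.
Byte 3: 10010000 = 0x90.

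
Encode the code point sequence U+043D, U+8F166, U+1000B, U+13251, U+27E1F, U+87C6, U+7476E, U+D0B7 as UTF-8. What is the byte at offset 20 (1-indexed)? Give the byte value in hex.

1-indexed offset 20 is 0-indexed offset 19.
U+043D → 2-byte form D0 BD at offsets 0–1.
U+8F166 → 4-byte form F2 8F 85 A6 at offsets 2–5.
U+1000B → 4-byte form F0 90 80 8B at offsets 6–9.
U+13251 → 4-byte form F0 93 89 91 at offsets 10–13.
U+27E1F → 4-byte form F0 A7 B8 9F at offsets 14–17.
U+87C6 → 3-byte form E8 9F 86 at offsets 18–20.
Offset 19 falls in char 6's range; it's byte 2 of E8 9F 86 = 0x9F.

0x9F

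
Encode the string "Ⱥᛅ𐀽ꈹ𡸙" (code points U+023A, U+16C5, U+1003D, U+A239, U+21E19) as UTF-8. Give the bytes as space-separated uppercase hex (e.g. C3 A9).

C8 BA E1 9B 85 F0 90 80 BD EA 88 B9 F0 A1 B8 99

U+023A: 2-byte form → C8 BA.
U+16C5: 3-byte form → E1 9B 85.
U+1003D: 4-byte form → F0 90 80 BD.
U+A239: 3-byte form → EA 88 B9.
U+21E19: 4-byte form → F0 A1 B8 99.
Concatenated (16 bytes): C8 BA E1 9B 85 F0 90 80 BD EA 88 B9 F0 A1 B8 99.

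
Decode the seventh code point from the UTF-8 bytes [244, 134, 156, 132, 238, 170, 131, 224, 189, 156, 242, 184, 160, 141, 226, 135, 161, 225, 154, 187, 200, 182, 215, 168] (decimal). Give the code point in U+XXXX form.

Offset 0: leading byte 0xF4 = 11110100 → 4-byte char #1 = F4 86 9C 84.
Offset 4: leading byte 0xEE = 11101110 → 3-byte char #2 = EE AA 83.
Offset 7: leading byte 0xE0 = 11100000 → 3-byte char #3 = E0 BD 9C.
Offset 10: leading byte 0xF2 = 11110010 → 4-byte char #4 = F2 B8 A0 8D.
Offset 14: leading byte 0xE2 = 11100010 → 3-byte char #5 = E2 87 A1.
Offset 17: leading byte 0xE1 = 11100001 → 3-byte char #6 = E1 9A BB.
Offset 20: leading byte 0xC8 = 11001000 → 2-byte char #7 = C8 B6.
Leading byte 0xC8 = 11001000 matches 110xxxxx → 2-byte sequence.
Byte 1: 0xC8 = 11001000, payload 01000 (5 bits).
Byte 2: 0xB6 = 10110110 (10xxxxxx ✓), payload 110110.
Concatenate: 01000110110 = 0x236 (11 bits → U+0236).

U+0236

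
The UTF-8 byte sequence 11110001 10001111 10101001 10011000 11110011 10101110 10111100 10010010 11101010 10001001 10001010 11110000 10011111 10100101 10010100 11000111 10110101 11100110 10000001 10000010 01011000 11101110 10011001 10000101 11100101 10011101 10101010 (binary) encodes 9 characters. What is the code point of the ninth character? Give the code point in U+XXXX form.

Offset 0: leading byte 0xF1 = 11110001 → 4-byte char #1 = F1 8F A9 98.
Offset 4: leading byte 0xF3 = 11110011 → 4-byte char #2 = F3 AE BC 92.
Offset 8: leading byte 0xEA = 11101010 → 3-byte char #3 = EA 89 8A.
Offset 11: leading byte 0xF0 = 11110000 → 4-byte char #4 = F0 9F A5 94.
Offset 15: leading byte 0xC7 = 11000111 → 2-byte char #5 = C7 B5.
Offset 17: leading byte 0xE6 = 11100110 → 3-byte char #6 = E6 81 82.
Offset 20: leading byte 0x58 = 01011000 → 1-byte char #7 = 58.
Offset 21: leading byte 0xEE = 11101110 → 3-byte char #8 = EE 99 85.
Offset 24: leading byte 0xE5 = 11100101 → 3-byte char #9 = E5 9D AA.
Leading byte 0xE5 = 11100101 matches 1110xxxx → 3-byte sequence.
Byte 1: 0xE5 = 11100101, payload 0101 (4 bits).
Byte 2: 0x9D = 10011101 (10xxxxxx ✓), payload 011101.
Byte 3: 0xAA = 10101010 (10xxxxxx ✓), payload 101010.
Concatenate: 0101011101101010 = 0x576A (16 bits → U+576A).

U+576A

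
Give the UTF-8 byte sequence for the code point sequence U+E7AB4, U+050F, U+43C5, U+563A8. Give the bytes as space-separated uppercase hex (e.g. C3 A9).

U+E7AB4: 4-byte form → F3 A7 AA B4.
U+050F: 2-byte form → D4 8F.
U+43C5: 3-byte form → E4 8F 85.
U+563A8: 4-byte form → F1 96 8E A8.
Concatenated (13 bytes): F3 A7 AA B4 D4 8F E4 8F 85 F1 96 8E A8.

F3 A7 AA B4 D4 8F E4 8F 85 F1 96 8E A8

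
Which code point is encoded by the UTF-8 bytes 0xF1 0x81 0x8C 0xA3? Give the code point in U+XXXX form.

Leading byte 0xF1 = 11110001 matches 11110xxx → 4-byte sequence.
Byte 1: 0xF1 = 11110001, payload 001 (3 bits).
Byte 2: 0x81 = 10000001 (10xxxxxx ✓), payload 000001.
Byte 3: 0x8C = 10001100 (10xxxxxx ✓), payload 001100.
Byte 4: 0xA3 = 10100011 (10xxxxxx ✓), payload 100011.
Concatenate: 001000001001100100011 = 0x41323 (21 bits → U+41323).

U+41323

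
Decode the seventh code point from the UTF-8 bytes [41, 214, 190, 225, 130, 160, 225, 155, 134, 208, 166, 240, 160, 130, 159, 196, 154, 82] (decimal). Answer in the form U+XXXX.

U+011A

Offset 0: leading byte 0x29 = 00101001 → 1-byte char #1 = 29.
Offset 1: leading byte 0xD6 = 11010110 → 2-byte char #2 = D6 BE.
Offset 3: leading byte 0xE1 = 11100001 → 3-byte char #3 = E1 82 A0.
Offset 6: leading byte 0xE1 = 11100001 → 3-byte char #4 = E1 9B 86.
Offset 9: leading byte 0xD0 = 11010000 → 2-byte char #5 = D0 A6.
Offset 11: leading byte 0xF0 = 11110000 → 4-byte char #6 = F0 A0 82 9F.
Offset 15: leading byte 0xC4 = 11000100 → 2-byte char #7 = C4 9A.
Leading byte 0xC4 = 11000100 matches 110xxxxx → 2-byte sequence.
Byte 1: 0xC4 = 11000100, payload 00100 (5 bits).
Byte 2: 0x9A = 10011010 (10xxxxxx ✓), payload 011010.
Concatenate: 00100011010 = 0x11A (11 bits → U+011A).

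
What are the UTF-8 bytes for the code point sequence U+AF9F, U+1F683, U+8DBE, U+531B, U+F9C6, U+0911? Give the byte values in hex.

EA BE 9F F0 9F 9A 83 E8 B6 BE E5 8C 9B EF A7 86 E0 A4 91

U+AF9F: 3-byte form → EA BE 9F.
U+1F683: 4-byte form → F0 9F 9A 83.
U+8DBE: 3-byte form → E8 B6 BE.
U+531B: 3-byte form → E5 8C 9B.
U+F9C6: 3-byte form → EF A7 86.
U+0911: 3-byte form → E0 A4 91.
Concatenated (19 bytes): EA BE 9F F0 9F 9A 83 E8 B6 BE E5 8C 9B EF A7 86 E0 A4 91.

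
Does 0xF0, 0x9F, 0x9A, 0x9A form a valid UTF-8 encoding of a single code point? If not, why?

valid

Leading byte 0xF0 = 11110000 → 4-byte form.
Continuation bytes 0x9F=10011111, 0x9A=10011010, 0x9A=10011010 all match 10xxxxxx.
Decoded value 0x1F69A is ≥ 0x10000 (shortest form) and not a surrogate.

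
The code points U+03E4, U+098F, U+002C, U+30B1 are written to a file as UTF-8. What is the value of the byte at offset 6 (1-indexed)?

0x2C

1-indexed offset 6 is 0-indexed offset 5.
U+03E4 → 2-byte form CF A4 at offsets 0–1.
U+098F → 3-byte form E0 A6 8F at offsets 2–4.
U+002C → 1-byte form 2C at offsets 5–5.
Offset 5 falls in char 3's range; it's byte 1 of 2C = 0x2C.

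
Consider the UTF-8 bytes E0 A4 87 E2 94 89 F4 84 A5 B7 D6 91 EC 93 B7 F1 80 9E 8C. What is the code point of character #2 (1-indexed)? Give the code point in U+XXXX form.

U+2509

Offset 0: leading byte 0xE0 = 11100000 → 3-byte char #1 = E0 A4 87.
Offset 3: leading byte 0xE2 = 11100010 → 3-byte char #2 = E2 94 89.
Leading byte 0xE2 = 11100010 matches 1110xxxx → 3-byte sequence.
Byte 1: 0xE2 = 11100010, payload 0010 (4 bits).
Byte 2: 0x94 = 10010100 (10xxxxxx ✓), payload 010100.
Byte 3: 0x89 = 10001001 (10xxxxxx ✓), payload 001001.
Concatenate: 0010010100001001 = 0x2509 (16 bits → U+2509).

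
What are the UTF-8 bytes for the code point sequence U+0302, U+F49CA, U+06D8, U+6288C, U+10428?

U+0302: 2-byte form → CC 82.
U+F49CA: 4-byte form → F3 B4 A7 8A.
U+06D8: 2-byte form → DB 98.
U+6288C: 4-byte form → F1 A2 A2 8C.
U+10428: 4-byte form → F0 90 90 A8.
Concatenated (16 bytes): CC 82 F3 B4 A7 8A DB 98 F1 A2 A2 8C F0 90 90 A8.

CC 82 F3 B4 A7 8A DB 98 F1 A2 A2 8C F0 90 90 A8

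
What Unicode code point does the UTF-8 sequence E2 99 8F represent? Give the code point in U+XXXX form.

Leading byte 0xE2 = 11100010 matches 1110xxxx → 3-byte sequence.
Byte 1: 0xE2 = 11100010, payload 0010 (4 bits).
Byte 2: 0x99 = 10011001 (10xxxxxx ✓), payload 011001.
Byte 3: 0x8F = 10001111 (10xxxxxx ✓), payload 001111.
Concatenate: 0010011001001111 = 0x264F (16 bits → U+264F).

U+264F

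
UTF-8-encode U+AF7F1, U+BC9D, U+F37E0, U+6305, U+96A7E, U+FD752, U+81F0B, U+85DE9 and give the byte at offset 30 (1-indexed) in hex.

0xA9

1-indexed offset 30 is 0-indexed offset 29.
U+AF7F1 → 4-byte form F2 AF 9F B1 at offsets 0–3.
U+BC9D → 3-byte form EB B2 9D at offsets 4–6.
U+F37E0 → 4-byte form F3 B3 9F A0 at offsets 7–10.
U+6305 → 3-byte form E6 8C 85 at offsets 11–13.
U+96A7E → 4-byte form F2 96 A9 BE at offsets 14–17.
U+FD752 → 4-byte form F3 BD 9D 92 at offsets 18–21.
U+81F0B → 4-byte form F2 81 BC 8B at offsets 22–25.
U+85DE9 → 4-byte form F2 85 B7 A9 at offsets 26–29.
Offset 29 falls in char 8's range; it's byte 4 of F2 85 B7 A9 = 0xA9.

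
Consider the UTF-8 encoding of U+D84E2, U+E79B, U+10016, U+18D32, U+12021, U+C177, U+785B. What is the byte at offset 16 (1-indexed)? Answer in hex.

0xF0

1-indexed offset 16 is 0-indexed offset 15.
U+D84E2 → 4-byte form F3 98 93 A2 at offsets 0–3.
U+E79B → 3-byte form EE 9E 9B at offsets 4–6.
U+10016 → 4-byte form F0 90 80 96 at offsets 7–10.
U+18D32 → 4-byte form F0 98 B4 B2 at offsets 11–14.
U+12021 → 4-byte form F0 92 80 A1 at offsets 15–18.
Offset 15 falls in char 5's range; it's byte 1 of F0 92 80 A1 = 0xF0.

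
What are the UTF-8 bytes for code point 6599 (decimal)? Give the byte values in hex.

E1 A7 87

U+19C7 = 0x19C7 = 6599 decimal. In range U+0800–U+FFFF → 3-byte form: 1110xxxx 10xxxxxx 10xxxxxx.
Binary (16 bits): 0001100111000111.
Split 4+6+6: 0001 | 100111 | 000111.
Byte 1: 11100001 = 0xE1.
Byte 2: 10100111 = 0xA7.
Byte 3: 10000111 = 0x87.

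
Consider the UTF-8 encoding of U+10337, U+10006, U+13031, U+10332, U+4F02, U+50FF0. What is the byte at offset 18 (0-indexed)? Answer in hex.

0x82

U+10337 → 4-byte form F0 90 8C B7 at offsets 0–3.
U+10006 → 4-byte form F0 90 80 86 at offsets 4–7.
U+13031 → 4-byte form F0 93 80 B1 at offsets 8–11.
U+10332 → 4-byte form F0 90 8C B2 at offsets 12–15.
U+4F02 → 3-byte form E4 BC 82 at offsets 16–18.
Offset 18 falls in char 5's range; it's byte 3 of E4 BC 82 = 0x82.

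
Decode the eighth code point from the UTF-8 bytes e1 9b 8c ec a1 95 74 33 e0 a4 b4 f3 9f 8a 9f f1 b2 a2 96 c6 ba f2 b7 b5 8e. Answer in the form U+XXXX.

Offset 0: leading byte 0xE1 = 11100001 → 3-byte char #1 = E1 9B 8C.
Offset 3: leading byte 0xEC = 11101100 → 3-byte char #2 = EC A1 95.
Offset 6: leading byte 0x74 = 01110100 → 1-byte char #3 = 74.
Offset 7: leading byte 0x33 = 00110011 → 1-byte char #4 = 33.
Offset 8: leading byte 0xE0 = 11100000 → 3-byte char #5 = E0 A4 B4.
Offset 11: leading byte 0xF3 = 11110011 → 4-byte char #6 = F3 9F 8A 9F.
Offset 15: leading byte 0xF1 = 11110001 → 4-byte char #7 = F1 B2 A2 96.
Offset 19: leading byte 0xC6 = 11000110 → 2-byte char #8 = C6 BA.
Leading byte 0xC6 = 11000110 matches 110xxxxx → 2-byte sequence.
Byte 1: 0xC6 = 11000110, payload 00110 (5 bits).
Byte 2: 0xBA = 10111010 (10xxxxxx ✓), payload 111010.
Concatenate: 00110111010 = 0x1BA (11 bits → U+01BA).

U+01BA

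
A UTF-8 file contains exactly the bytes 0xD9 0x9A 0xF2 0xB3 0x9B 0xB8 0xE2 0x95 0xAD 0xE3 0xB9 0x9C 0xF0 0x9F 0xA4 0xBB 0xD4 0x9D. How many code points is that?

Byte at offset 0: 0xD9 = 11011001 → 2-byte char (#1). Advance 2.
Byte at offset 2: 0xF2 = 11110010 → 4-byte char (#2). Advance 4.
Byte at offset 6: 0xE2 = 11100010 → 3-byte char (#3). Advance 3.
Byte at offset 9: 0xE3 = 11100011 → 3-byte char (#4). Advance 3.
Byte at offset 12: 0xF0 = 11110000 → 4-byte char (#5). Advance 4.
Byte at offset 16: 0xD4 = 11010100 → 2-byte char (#6). Advance 2.
Reached end at offset 18 after 6 code points.

6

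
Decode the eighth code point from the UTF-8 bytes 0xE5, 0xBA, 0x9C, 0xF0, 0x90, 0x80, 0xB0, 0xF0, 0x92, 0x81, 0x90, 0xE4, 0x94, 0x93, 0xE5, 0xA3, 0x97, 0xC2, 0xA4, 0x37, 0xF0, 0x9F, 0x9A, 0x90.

U+1F690

Offset 0: leading byte 0xE5 = 11100101 → 3-byte char #1 = E5 BA 9C.
Offset 3: leading byte 0xF0 = 11110000 → 4-byte char #2 = F0 90 80 B0.
Offset 7: leading byte 0xF0 = 11110000 → 4-byte char #3 = F0 92 81 90.
Offset 11: leading byte 0xE4 = 11100100 → 3-byte char #4 = E4 94 93.
Offset 14: leading byte 0xE5 = 11100101 → 3-byte char #5 = E5 A3 97.
Offset 17: leading byte 0xC2 = 11000010 → 2-byte char #6 = C2 A4.
Offset 19: leading byte 0x37 = 00110111 → 1-byte char #7 = 37.
Offset 20: leading byte 0xF0 = 11110000 → 4-byte char #8 = F0 9F 9A 90.
Leading byte 0xF0 = 11110000 matches 11110xxx → 4-byte sequence.
Byte 1: 0xF0 = 11110000, payload 000 (3 bits).
Byte 2: 0x9F = 10011111 (10xxxxxx ✓), payload 011111.
Byte 3: 0x9A = 10011010 (10xxxxxx ✓), payload 011010.
Byte 4: 0x90 = 10010000 (10xxxxxx ✓), payload 010000.
Concatenate: 000011111011010010000 = 0x1F690 (21 bits → U+1F690).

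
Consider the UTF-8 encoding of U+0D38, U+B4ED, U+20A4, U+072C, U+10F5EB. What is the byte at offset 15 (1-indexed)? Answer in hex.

0xAB

1-indexed offset 15 is 0-indexed offset 14.
U+0D38 → 3-byte form E0 B4 B8 at offsets 0–2.
U+B4ED → 3-byte form EB 93 AD at offsets 3–5.
U+20A4 → 3-byte form E2 82 A4 at offsets 6–8.
U+072C → 2-byte form DC AC at offsets 9–10.
U+10F5EB → 4-byte form F4 8F 97 AB at offsets 11–14.
Offset 14 falls in char 5's range; it's byte 4 of F4 8F 97 AB = 0xAB.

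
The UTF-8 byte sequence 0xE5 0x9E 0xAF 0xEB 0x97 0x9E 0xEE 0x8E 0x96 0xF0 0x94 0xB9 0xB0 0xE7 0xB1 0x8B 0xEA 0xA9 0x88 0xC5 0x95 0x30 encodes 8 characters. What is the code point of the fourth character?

U+14E70

Offset 0: leading byte 0xE5 = 11100101 → 3-byte char #1 = E5 9E AF.
Offset 3: leading byte 0xEB = 11101011 → 3-byte char #2 = EB 97 9E.
Offset 6: leading byte 0xEE = 11101110 → 3-byte char #3 = EE 8E 96.
Offset 9: leading byte 0xF0 = 11110000 → 4-byte char #4 = F0 94 B9 B0.
Leading byte 0xF0 = 11110000 matches 11110xxx → 4-byte sequence.
Byte 1: 0xF0 = 11110000, payload 000 (3 bits).
Byte 2: 0x94 = 10010100 (10xxxxxx ✓), payload 010100.
Byte 3: 0xB9 = 10111001 (10xxxxxx ✓), payload 111001.
Byte 4: 0xB0 = 10110000 (10xxxxxx ✓), payload 110000.
Concatenate: 000010100111001110000 = 0x14E70 (21 bits → U+14E70).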